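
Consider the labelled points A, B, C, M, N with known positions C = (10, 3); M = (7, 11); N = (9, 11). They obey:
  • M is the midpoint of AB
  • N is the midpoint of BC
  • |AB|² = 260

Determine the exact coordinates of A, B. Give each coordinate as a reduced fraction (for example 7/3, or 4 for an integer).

1. B_x = 8  [B = 2·N−C = 2·(9, 11)−(10, 3)]
2. B_y = 19  [B = 2·N−C = 2·(9, 11)−(10, 3)]
   so B = (8, 19)
3. A_x = 6  [A = 2·M−B = 2·(7, 11)−(8, 19)]
4. A_y = 3  [A = 2·M−B = 2·(7, 11)−(8, 19)]
   so A = (6, 3)

A = (6, 3)
B = (8, 19)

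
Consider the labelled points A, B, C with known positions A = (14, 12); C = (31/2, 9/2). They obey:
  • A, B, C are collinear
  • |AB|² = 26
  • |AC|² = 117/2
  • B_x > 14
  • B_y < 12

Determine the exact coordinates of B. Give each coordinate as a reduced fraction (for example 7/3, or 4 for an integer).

B = (15, 7)

1. B_x = 15  [[A, B, C are collinear ⇒ -15/2x-3/2y+123=0] ∩ [|B−(14, 12)|²=26]]
2. B_y = 7  [[A, B, C are collinear ⇒ -15/2x-3/2y+123=0] ∩ [|B−(14, 12)|²=26]]
   so B = (15, 7)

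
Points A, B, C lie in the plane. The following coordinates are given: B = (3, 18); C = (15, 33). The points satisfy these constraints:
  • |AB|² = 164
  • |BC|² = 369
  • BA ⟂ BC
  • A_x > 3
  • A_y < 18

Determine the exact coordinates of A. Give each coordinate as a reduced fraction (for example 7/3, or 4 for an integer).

1. A_x = 13  [[BA ⟂ BC ⇒ 12x+15y-306=0] ∩ [|A−(3, 18)|²=164]]
2. A_y = 10  [[BA ⟂ BC ⇒ 12x+15y-306=0] ∩ [|A−(3, 18)|²=164]]
   so A = (13, 10)

A = (13, 10)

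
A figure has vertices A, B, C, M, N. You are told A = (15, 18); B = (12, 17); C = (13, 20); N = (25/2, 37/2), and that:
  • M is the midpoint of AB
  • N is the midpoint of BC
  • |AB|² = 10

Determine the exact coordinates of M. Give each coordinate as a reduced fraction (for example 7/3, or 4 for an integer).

M = (27/2, 35/2)

1. M_x = 27/2  [2·M = A+B = (15, 18)+(12, 17)]
2. M_y = 35/2  [2·M = A+B = (15, 18)+(12, 17)]
   so M = (27/2, 35/2)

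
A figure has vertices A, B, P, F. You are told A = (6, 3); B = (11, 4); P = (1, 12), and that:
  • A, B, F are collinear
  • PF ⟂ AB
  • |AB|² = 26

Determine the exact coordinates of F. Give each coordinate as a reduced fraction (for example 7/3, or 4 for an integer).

1. F_x = 38/13  [[A, B, F are collinear ⇒ -1x+5y-9=0] ∩ [PF ⟂ AB ⇒ 5x+1y-17=0]]
2. F_y = 31/13  [[A, B, F are collinear ⇒ -1x+5y-9=0] ∩ [PF ⟂ AB ⇒ 5x+1y-17=0]]
   so F = (38/13, 31/13)

F = (38/13, 31/13)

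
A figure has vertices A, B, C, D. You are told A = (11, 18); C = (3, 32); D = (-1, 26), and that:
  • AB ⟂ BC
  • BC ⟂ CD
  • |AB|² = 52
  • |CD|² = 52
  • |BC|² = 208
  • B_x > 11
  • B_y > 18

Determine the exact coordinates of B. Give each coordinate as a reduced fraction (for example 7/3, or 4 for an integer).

B = (15, 24)

1. B_x = 15  [[BC ⟂ CD ⇒ 4x+6y-204=0] ∩ [|B−(11, 18)|²=52]]
2. B_y = 24  [[BC ⟂ CD ⇒ 4x+6y-204=0] ∩ [|B−(11, 18)|²=52]]
   so B = (15, 24)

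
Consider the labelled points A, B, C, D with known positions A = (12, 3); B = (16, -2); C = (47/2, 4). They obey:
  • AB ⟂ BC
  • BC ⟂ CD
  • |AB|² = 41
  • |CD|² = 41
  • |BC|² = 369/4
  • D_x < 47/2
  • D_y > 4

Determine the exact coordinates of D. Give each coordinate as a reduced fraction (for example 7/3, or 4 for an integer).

D = (39/2, 9)

1. D_x = 39/2  [[BC ⟂ CD ⇒ 15/2x+6y-801/4=0] ∩ [|D−(47/2, 4)|²=41]]
2. D_y = 9  [[BC ⟂ CD ⇒ 15/2x+6y-801/4=0] ∩ [|D−(47/2, 4)|²=41]]
   so D = (39/2, 9)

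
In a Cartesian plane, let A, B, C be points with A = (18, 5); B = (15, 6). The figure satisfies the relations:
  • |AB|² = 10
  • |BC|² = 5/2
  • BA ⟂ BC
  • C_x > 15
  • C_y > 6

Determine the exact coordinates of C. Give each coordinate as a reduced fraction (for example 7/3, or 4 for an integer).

1. C_x = 31/2  [[BA ⟂ BC ⇒ 3x-1y-39=0] ∩ [|C−(15, 6)|²=5/2]]
2. C_y = 15/2  [[BA ⟂ BC ⇒ 3x-1y-39=0] ∩ [|C−(15, 6)|²=5/2]]
   so C = (31/2, 15/2)

C = (31/2, 15/2)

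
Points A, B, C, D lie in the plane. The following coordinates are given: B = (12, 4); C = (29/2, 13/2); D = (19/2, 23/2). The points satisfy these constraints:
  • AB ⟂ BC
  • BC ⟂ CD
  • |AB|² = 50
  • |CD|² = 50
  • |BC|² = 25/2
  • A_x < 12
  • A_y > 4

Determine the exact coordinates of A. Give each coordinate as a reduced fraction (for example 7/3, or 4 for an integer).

1. A_x = 7  [[AB ⟂ BC ⇒ -5/2x-5/2y+40=0] ∩ [|A−(12, 4)|²=50]]
2. A_y = 9  [[AB ⟂ BC ⇒ -5/2x-5/2y+40=0] ∩ [|A−(12, 4)|²=50]]
   so A = (7, 9)

A = (7, 9)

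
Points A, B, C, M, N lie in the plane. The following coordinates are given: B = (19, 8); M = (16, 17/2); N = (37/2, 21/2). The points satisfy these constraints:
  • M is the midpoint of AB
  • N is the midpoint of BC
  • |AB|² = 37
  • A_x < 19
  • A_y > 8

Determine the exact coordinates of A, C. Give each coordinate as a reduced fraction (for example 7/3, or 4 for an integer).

1. A_x = 13  [A = 2·M−B = 2·(16, 17/2)−(19, 8)]
2. A_y = 9  [A = 2·M−B = 2·(16, 17/2)−(19, 8)]
   so A = (13, 9)
3. C_x = 18  [C = 2·N−B = 2·(37/2, 21/2)−(19, 8)]
4. C_y = 13  [C = 2·N−B = 2·(37/2, 21/2)−(19, 8)]
   so C = (18, 13)

A = (13, 9)
C = (18, 13)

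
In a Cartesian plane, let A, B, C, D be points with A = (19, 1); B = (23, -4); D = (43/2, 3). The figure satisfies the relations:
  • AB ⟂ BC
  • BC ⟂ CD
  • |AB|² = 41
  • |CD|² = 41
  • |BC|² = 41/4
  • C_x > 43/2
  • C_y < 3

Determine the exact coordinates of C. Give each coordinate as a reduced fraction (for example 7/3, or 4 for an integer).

1. C_x = 51/2  [[AB ⟂ BC ⇒ 4x-5y-112=0] ∩ [|C−(43/2, 3)|²=41]]
2. C_y = -2  [[AB ⟂ BC ⇒ 4x-5y-112=0] ∩ [|C−(43/2, 3)|²=41]]
   so C = (51/2, -2)

C = (51/2, -2)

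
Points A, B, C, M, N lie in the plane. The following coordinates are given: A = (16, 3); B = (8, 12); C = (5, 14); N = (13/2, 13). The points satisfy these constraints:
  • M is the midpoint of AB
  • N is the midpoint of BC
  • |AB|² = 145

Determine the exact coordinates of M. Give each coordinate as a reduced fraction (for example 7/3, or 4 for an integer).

M = (12, 15/2)

1. M_x = 12  [2·M = A+B = (16, 3)+(8, 12)]
2. M_y = 15/2  [2·M = A+B = (16, 3)+(8, 12)]
   so M = (12, 15/2)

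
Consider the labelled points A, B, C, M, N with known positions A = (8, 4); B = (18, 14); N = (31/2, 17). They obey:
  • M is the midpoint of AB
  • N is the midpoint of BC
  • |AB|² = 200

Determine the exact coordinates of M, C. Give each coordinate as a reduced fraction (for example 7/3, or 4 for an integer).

1. M_x = 13  [2·M = A+B = (8, 4)+(18, 14)]
2. M_y = 9  [2·M = A+B = (8, 4)+(18, 14)]
   so M = (13, 9)
3. C_x = 13  [C = 2·N−B = 2·(31/2, 17)−(18, 14)]
4. C_y = 20  [C = 2·N−B = 2·(31/2, 17)−(18, 14)]
   so C = (13, 20)

M = (13, 9)
C = (13, 20)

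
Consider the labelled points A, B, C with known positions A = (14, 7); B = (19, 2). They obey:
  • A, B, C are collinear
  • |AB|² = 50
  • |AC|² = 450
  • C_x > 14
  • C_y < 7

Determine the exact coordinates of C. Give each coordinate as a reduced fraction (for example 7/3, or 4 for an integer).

C = (29, -8)

1. C_x = 29  [[A, B, C are collinear ⇒ 5x+5y-105=0] ∩ [|C−(14, 7)|²=450]]
2. C_y = -8  [[A, B, C are collinear ⇒ 5x+5y-105=0] ∩ [|C−(14, 7)|²=450]]
   so C = (29, -8)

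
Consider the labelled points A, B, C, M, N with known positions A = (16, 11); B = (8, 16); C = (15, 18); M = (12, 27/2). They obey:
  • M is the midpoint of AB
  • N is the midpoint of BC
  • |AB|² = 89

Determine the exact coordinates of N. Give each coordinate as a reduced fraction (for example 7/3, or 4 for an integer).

N = (23/2, 17)

1. N_x = 23/2  [2·N = B+C = (8, 16)+(15, 18)]
2. N_y = 17  [2·N = B+C = (8, 16)+(15, 18)]
   so N = (23/2, 17)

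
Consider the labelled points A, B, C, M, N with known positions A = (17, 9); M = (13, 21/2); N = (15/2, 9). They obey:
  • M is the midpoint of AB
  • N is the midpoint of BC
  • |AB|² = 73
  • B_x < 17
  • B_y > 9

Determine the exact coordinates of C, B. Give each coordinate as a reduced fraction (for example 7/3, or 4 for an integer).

1. B_x = 9  [B = 2·M−A = 2·(13, 21/2)−(17, 9)]
2. B_y = 12  [B = 2·M−A = 2·(13, 21/2)−(17, 9)]
   so B = (9, 12)
3. C_x = 6  [C = 2·N−B = 2·(15/2, 9)−(9, 12)]
4. C_y = 6  [C = 2·N−B = 2·(15/2, 9)−(9, 12)]
   so C = (6, 6)

C = (6, 6)
B = (9, 12)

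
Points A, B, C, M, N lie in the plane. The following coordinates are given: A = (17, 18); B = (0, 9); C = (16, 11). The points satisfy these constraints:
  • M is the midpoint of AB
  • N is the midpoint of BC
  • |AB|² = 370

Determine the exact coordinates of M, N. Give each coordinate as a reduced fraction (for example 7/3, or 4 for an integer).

M = (17/2, 27/2)
N = (8, 10)

1. M_x = 17/2  [2·M = A+B = (17, 18)+(0, 9)]
2. M_y = 27/2  [2·M = A+B = (17, 18)+(0, 9)]
   so M = (17/2, 27/2)
3. N_x = 8  [2·N = B+C = (0, 9)+(16, 11)]
4. N_y = 10  [2·N = B+C = (0, 9)+(16, 11)]
   so N = (8, 10)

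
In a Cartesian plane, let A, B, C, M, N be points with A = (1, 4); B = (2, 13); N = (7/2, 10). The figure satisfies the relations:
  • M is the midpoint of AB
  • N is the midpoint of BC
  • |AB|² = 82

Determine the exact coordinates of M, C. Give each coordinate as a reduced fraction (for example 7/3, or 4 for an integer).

1. M_x = 3/2  [2·M = A+B = (1, 4)+(2, 13)]
2. M_y = 17/2  [2·M = A+B = (1, 4)+(2, 13)]
   so M = (3/2, 17/2)
3. C_x = 5  [C = 2·N−B = 2·(7/2, 10)−(2, 13)]
4. C_y = 7  [C = 2·N−B = 2·(7/2, 10)−(2, 13)]
   so C = (5, 7)

M = (3/2, 17/2)
C = (5, 7)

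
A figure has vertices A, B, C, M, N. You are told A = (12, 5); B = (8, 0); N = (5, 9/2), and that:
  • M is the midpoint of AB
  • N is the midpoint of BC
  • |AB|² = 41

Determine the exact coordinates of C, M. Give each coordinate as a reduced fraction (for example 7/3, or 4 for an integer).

C = (2, 9)
M = (10, 5/2)

1. M_x = 10  [2·M = A+B = (12, 5)+(8, 0)]
2. M_y = 5/2  [2·M = A+B = (12, 5)+(8, 0)]
   so M = (10, 5/2)
3. C_x = 2  [C = 2·N−B = 2·(5, 9/2)−(8, 0)]
4. C_y = 9  [C = 2·N−B = 2·(5, 9/2)−(8, 0)]
   so C = (2, 9)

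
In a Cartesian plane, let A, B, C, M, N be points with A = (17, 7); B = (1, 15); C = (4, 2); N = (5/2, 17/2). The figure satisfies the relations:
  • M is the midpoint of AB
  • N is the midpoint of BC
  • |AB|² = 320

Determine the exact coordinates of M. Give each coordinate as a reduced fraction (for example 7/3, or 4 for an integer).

M = (9, 11)

1. M_x = 9  [2·M = A+B = (17, 7)+(1, 15)]
2. M_y = 11  [2·M = A+B = (17, 7)+(1, 15)]
   so M = (9, 11)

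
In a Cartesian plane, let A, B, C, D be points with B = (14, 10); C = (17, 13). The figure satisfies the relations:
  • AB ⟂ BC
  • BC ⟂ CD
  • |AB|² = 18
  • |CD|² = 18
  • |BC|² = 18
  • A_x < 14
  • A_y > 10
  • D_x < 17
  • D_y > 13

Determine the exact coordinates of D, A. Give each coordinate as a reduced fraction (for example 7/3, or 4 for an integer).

D = (14, 16)
A = (11, 13)

1. D_x = 14  [[BC ⟂ CD ⇒ 3x+3y-90=0] ∩ [|D−(17, 13)|²=18]]
2. D_y = 16  [[BC ⟂ CD ⇒ 3x+3y-90=0] ∩ [|D−(17, 13)|²=18]]
   so D = (14, 16)
3. A_x = 11  [[AB ⟂ BC ⇒ -3x-3y+72=0] ∩ [|A−(14, 10)|²=18]]
4. A_y = 13  [[AB ⟂ BC ⇒ -3x-3y+72=0] ∩ [|A−(14, 10)|²=18]]
   so A = (11, 13)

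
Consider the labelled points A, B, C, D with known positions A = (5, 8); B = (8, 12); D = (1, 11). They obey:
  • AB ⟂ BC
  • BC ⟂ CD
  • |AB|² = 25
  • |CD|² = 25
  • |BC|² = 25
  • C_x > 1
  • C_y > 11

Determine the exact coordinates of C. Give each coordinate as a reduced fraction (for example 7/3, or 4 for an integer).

C = (4, 15)

1. C_x = 4  [[AB ⟂ BC ⇒ 3x+4y-72=0] ∩ [|C−(1, 11)|²=25]]
2. C_y = 15  [[AB ⟂ BC ⇒ 3x+4y-72=0] ∩ [|C−(1, 11)|²=25]]
   so C = (4, 15)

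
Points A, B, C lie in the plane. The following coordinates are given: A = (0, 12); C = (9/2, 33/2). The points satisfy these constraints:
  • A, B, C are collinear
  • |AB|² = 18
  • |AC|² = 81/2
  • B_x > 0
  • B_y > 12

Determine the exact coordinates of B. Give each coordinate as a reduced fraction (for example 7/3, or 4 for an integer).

1. B_x = 3  [[A, B, C are collinear ⇒ 9/2x-9/2y+54=0] ∩ [|B−(0, 12)|²=18]]
2. B_y = 15  [[A, B, C are collinear ⇒ 9/2x-9/2y+54=0] ∩ [|B−(0, 12)|²=18]]
   so B = (3, 15)

B = (3, 15)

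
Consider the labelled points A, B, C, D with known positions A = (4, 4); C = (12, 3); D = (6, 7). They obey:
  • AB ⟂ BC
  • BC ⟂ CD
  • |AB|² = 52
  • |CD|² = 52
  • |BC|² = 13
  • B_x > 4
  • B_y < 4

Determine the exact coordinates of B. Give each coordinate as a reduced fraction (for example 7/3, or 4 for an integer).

B = (10, 0)

1. B_x = 10  [[BC ⟂ CD ⇒ 6x-4y-60=0] ∩ [|B−(4, 4)|²=52]]
2. B_y = 0  [[BC ⟂ CD ⇒ 6x-4y-60=0] ∩ [|B−(4, 4)|²=52]]
   so B = (10, 0)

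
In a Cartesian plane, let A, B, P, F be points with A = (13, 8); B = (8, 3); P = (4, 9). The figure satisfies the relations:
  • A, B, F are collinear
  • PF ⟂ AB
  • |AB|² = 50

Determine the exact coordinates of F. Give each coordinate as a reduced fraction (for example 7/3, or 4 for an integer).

1. F_x = 9  [[A, B, F are collinear ⇒ 5x-5y-25=0] ∩ [PF ⟂ AB ⇒ -5x-5y+65=0]]
2. F_y = 4  [[A, B, F are collinear ⇒ 5x-5y-25=0] ∩ [PF ⟂ AB ⇒ -5x-5y+65=0]]
   so F = (9, 4)

F = (9, 4)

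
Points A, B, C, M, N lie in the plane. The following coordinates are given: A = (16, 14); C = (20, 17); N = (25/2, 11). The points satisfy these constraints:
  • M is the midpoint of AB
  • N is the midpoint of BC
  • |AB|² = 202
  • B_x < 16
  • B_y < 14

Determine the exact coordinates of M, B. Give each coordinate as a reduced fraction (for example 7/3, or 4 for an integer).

M = (21/2, 19/2)
B = (5, 5)

1. B_x = 5  [B = 2·N−C = 2·(25/2, 11)−(20, 17)]
2. B_y = 5  [B = 2·N−C = 2·(25/2, 11)−(20, 17)]
   so B = (5, 5)
3. M_x = 21/2  [2·M = A+B = (16, 14)+(5, 5)]
4. M_y = 19/2  [2·M = A+B = (16, 14)+(5, 5)]
   so M = (21/2, 19/2)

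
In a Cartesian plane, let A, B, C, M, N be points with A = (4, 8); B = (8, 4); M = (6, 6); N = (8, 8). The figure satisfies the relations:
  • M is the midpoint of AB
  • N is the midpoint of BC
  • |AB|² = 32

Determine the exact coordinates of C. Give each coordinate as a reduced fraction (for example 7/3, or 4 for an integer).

C = (8, 12)

1. C_x = 8  [C = 2·N−B = 2·(8, 8)−(8, 4)]
2. C_y = 12  [C = 2·N−B = 2·(8, 8)−(8, 4)]
   so C = (8, 12)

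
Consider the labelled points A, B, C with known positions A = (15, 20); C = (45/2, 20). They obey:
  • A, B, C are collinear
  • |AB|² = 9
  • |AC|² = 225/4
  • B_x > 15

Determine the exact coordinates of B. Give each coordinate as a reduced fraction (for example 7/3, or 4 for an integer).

B = (18, 20)

1. B_x = 18  [[A, B, C are collinear ⇒ -15/2y+150=0] ∩ [|B−(15, 20)|²=9]]
2. B_y = 20  [[A, B, C are collinear ⇒ -15/2y+150=0] ∩ [|B−(15, 20)|²=9]]
   so B = (18, 20)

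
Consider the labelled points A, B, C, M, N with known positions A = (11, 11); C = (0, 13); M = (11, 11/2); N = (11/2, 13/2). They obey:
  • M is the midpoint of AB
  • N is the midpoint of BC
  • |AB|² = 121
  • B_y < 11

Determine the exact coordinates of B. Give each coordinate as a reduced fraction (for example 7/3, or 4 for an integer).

B = (11, 0)

1. B_x = 11  [B = 2·M−A = 2·(11, 11/2)−(11, 11)]
2. B_y = 0  [B = 2·M−A = 2·(11, 11/2)−(11, 11)]
   so B = (11, 0)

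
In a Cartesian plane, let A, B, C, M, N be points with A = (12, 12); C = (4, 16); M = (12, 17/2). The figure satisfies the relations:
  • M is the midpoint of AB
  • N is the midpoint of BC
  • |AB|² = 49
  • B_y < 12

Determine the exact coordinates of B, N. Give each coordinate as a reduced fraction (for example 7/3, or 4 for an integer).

B = (12, 5)
N = (8, 21/2)

1. B_x = 12  [B = 2·M−A = 2·(12, 17/2)−(12, 12)]
2. B_y = 5  [B = 2·M−A = 2·(12, 17/2)−(12, 12)]
   so B = (12, 5)
3. N_x = 8  [2·N = B+C = (12, 5)+(4, 16)]
4. N_y = 21/2  [2·N = B+C = (12, 5)+(4, 16)]
   so N = (8, 21/2)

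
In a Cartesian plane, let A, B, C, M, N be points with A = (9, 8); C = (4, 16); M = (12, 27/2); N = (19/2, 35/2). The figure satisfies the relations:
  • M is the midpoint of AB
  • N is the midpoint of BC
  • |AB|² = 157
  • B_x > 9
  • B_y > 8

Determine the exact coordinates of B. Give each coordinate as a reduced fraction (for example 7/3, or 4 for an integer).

B = (15, 19)

1. B_x = 15  [B = 2·M−A = 2·(12, 27/2)−(9, 8)]
2. B_y = 19  [B = 2·M−A = 2·(12, 27/2)−(9, 8)]
   so B = (15, 19)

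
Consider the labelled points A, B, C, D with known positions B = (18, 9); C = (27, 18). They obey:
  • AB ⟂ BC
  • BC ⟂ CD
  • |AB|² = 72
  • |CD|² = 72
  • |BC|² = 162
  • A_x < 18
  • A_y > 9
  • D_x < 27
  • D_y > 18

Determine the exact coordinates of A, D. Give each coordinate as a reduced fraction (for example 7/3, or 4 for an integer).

1. A_x = 12  [[AB ⟂ BC ⇒ -9x-9y+243=0] ∩ [|A−(18, 9)|²=72]]
2. A_y = 15  [[AB ⟂ BC ⇒ -9x-9y+243=0] ∩ [|A−(18, 9)|²=72]]
   so A = (12, 15)
3. D_x = 21  [[BC ⟂ CD ⇒ 9x+9y-405=0] ∩ [|D−(27, 18)|²=72]]
4. D_y = 24  [[BC ⟂ CD ⇒ 9x+9y-405=0] ∩ [|D−(27, 18)|²=72]]
   so D = (21, 24)

A = (12, 15)
D = (21, 24)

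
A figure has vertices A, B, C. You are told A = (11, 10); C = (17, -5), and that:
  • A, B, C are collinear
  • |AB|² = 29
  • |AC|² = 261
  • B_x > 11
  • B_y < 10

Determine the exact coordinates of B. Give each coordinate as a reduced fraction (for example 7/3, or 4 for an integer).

B = (13, 5)

1. B_x = 13  [[A, B, C are collinear ⇒ -15x-6y+225=0] ∩ [|B−(11, 10)|²=29]]
2. B_y = 5  [[A, B, C are collinear ⇒ -15x-6y+225=0] ∩ [|B−(11, 10)|²=29]]
   so B = (13, 5)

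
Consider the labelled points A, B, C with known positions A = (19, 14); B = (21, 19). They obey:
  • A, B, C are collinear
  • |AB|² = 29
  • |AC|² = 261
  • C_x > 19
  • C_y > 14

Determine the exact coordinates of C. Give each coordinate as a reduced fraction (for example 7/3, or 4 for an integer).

C = (25, 29)

1. C_x = 25  [[A, B, C are collinear ⇒ -5x+2y+67=0] ∩ [|C−(19, 14)|²=261]]
2. C_y = 29  [[A, B, C are collinear ⇒ -5x+2y+67=0] ∩ [|C−(19, 14)|²=261]]
   so C = (25, 29)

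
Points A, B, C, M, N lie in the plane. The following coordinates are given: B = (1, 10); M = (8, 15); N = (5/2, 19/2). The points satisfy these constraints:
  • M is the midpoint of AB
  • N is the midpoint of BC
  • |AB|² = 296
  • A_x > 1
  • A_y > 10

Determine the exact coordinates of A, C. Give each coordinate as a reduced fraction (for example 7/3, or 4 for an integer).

1. A_x = 15  [A = 2·M−B = 2·(8, 15)−(1, 10)]
2. A_y = 20  [A = 2·M−B = 2·(8, 15)−(1, 10)]
   so A = (15, 20)
3. C_x = 4  [C = 2·N−B = 2·(5/2, 19/2)−(1, 10)]
4. C_y = 9  [C = 2·N−B = 2·(5/2, 19/2)−(1, 10)]
   so C = (4, 9)

A = (15, 20)
C = (4, 9)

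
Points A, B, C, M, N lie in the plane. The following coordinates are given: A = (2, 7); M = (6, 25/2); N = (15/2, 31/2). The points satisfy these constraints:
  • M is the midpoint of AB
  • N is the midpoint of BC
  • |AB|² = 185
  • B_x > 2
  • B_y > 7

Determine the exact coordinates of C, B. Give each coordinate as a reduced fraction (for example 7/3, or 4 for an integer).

C = (5, 13)
B = (10, 18)

1. B_x = 10  [B = 2·M−A = 2·(6, 25/2)−(2, 7)]
2. B_y = 18  [B = 2·M−A = 2·(6, 25/2)−(2, 7)]
   so B = (10, 18)
3. C_x = 5  [C = 2·N−B = 2·(15/2, 31/2)−(10, 18)]
4. C_y = 13  [C = 2·N−B = 2·(15/2, 31/2)−(10, 18)]
   so C = (5, 13)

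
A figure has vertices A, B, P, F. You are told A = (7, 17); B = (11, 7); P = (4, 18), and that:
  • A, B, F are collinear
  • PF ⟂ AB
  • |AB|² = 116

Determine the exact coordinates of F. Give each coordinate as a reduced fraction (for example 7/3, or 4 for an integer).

F = (181/29, 548/29)

1. F_x = 181/29  [[A, B, F are collinear ⇒ 10x+4y-138=0] ∩ [PF ⟂ AB ⇒ 4x-10y+164=0]]
2. F_y = 548/29  [[A, B, F are collinear ⇒ 10x+4y-138=0] ∩ [PF ⟂ AB ⇒ 4x-10y+164=0]]
   so F = (181/29, 548/29)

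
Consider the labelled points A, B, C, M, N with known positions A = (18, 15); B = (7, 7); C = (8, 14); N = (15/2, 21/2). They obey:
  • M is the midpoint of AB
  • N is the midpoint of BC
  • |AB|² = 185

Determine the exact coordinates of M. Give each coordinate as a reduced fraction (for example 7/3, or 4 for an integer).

M = (25/2, 11)

1. M_x = 25/2  [2·M = A+B = (18, 15)+(7, 7)]
2. M_y = 11  [2·M = A+B = (18, 15)+(7, 7)]
   so M = (25/2, 11)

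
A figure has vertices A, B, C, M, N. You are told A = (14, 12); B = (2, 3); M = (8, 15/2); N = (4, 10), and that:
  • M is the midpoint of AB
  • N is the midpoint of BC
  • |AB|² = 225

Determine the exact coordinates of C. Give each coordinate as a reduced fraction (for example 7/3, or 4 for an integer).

C = (6, 17)

1. C_x = 6  [C = 2·N−B = 2·(4, 10)−(2, 3)]
2. C_y = 17  [C = 2·N−B = 2·(4, 10)−(2, 3)]
   so C = (6, 17)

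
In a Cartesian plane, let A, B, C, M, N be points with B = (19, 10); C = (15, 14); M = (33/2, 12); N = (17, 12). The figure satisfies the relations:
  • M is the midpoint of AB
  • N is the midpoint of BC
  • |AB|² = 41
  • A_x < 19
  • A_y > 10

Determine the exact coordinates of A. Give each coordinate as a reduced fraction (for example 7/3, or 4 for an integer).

1. A_x = 14  [A = 2·M−B = 2·(33/2, 12)−(19, 10)]
2. A_y = 14  [A = 2·M−B = 2·(33/2, 12)−(19, 10)]
   so A = (14, 14)

A = (14, 14)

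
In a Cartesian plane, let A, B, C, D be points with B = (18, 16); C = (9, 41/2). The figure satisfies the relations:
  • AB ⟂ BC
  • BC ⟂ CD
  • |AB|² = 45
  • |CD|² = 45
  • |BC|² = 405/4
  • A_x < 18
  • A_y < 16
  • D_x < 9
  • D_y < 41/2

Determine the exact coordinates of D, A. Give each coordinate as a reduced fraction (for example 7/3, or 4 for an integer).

D = (6, 29/2)
A = (15, 10)

1. D_x = 6  [[BC ⟂ CD ⇒ -9x+9/2y-45/4=0] ∩ [|D−(9, 41/2)|²=45]]
2. D_y = 29/2  [[BC ⟂ CD ⇒ -9x+9/2y-45/4=0] ∩ [|D−(9, 41/2)|²=45]]
   so D = (6, 29/2)
3. A_x = 15  [[AB ⟂ BC ⇒ 9x-9/2y-90=0] ∩ [|A−(18, 16)|²=45]]
4. A_y = 10  [[AB ⟂ BC ⇒ 9x-9/2y-90=0] ∩ [|A−(18, 16)|²=45]]
   so A = (15, 10)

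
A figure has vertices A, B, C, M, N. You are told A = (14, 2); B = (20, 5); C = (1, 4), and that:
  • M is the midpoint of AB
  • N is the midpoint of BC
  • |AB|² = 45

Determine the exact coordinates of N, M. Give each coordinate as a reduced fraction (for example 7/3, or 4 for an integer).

1. M_x = 17  [2·M = A+B = (14, 2)+(20, 5)]
2. M_y = 7/2  [2·M = A+B = (14, 2)+(20, 5)]
   so M = (17, 7/2)
3. N_x = 21/2  [2·N = B+C = (20, 5)+(1, 4)]
4. N_y = 9/2  [2·N = B+C = (20, 5)+(1, 4)]
   so N = (21/2, 9/2)

N = (21/2, 9/2)
M = (17, 7/2)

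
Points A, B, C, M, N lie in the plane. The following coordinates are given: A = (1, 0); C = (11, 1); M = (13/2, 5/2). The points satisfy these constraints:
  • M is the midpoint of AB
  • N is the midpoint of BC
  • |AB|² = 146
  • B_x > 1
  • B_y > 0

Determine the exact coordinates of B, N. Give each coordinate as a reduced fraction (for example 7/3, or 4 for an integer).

1. B_x = 12  [B = 2·M−A = 2·(13/2, 5/2)−(1, 0)]
2. B_y = 5  [B = 2·M−A = 2·(13/2, 5/2)−(1, 0)]
   so B = (12, 5)
3. N_x = 23/2  [2·N = B+C = (12, 5)+(11, 1)]
4. N_y = 3  [2·N = B+C = (12, 5)+(11, 1)]
   so N = (23/2, 3)

B = (12, 5)
N = (23/2, 3)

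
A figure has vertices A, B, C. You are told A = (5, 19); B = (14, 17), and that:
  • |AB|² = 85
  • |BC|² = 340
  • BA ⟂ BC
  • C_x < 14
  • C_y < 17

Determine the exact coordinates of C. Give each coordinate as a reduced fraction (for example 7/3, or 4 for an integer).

C = (10, -1)

1. C_x = 10  [[BA ⟂ BC ⇒ -9x+2y+92=0] ∩ [|C−(14, 17)|²=340]]
2. C_y = -1  [[BA ⟂ BC ⇒ -9x+2y+92=0] ∩ [|C−(14, 17)|²=340]]
   so C = (10, -1)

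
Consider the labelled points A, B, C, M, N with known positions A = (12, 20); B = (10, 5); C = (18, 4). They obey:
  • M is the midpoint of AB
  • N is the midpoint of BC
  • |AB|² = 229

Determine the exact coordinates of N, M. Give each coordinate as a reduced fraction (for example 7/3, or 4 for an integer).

N = (14, 9/2)
M = (11, 25/2)

1. M_x = 11  [2·M = A+B = (12, 20)+(10, 5)]
2. M_y = 25/2  [2·M = A+B = (12, 20)+(10, 5)]
   so M = (11, 25/2)
3. N_x = 14  [2·N = B+C = (10, 5)+(18, 4)]
4. N_y = 9/2  [2·N = B+C = (10, 5)+(18, 4)]
   so N = (14, 9/2)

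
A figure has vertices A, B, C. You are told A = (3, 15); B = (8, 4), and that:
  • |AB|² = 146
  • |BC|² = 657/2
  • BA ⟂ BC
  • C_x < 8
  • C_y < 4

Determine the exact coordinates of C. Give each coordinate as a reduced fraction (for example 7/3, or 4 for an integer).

C = (-17/2, -7/2)

1. C_x = -17/2  [[BA ⟂ BC ⇒ -5x+11y-4=0] ∩ [|C−(8, 4)|²=657/2]]
2. C_y = -7/2  [[BA ⟂ BC ⇒ -5x+11y-4=0] ∩ [|C−(8, 4)|²=657/2]]
   so C = (-17/2, -7/2)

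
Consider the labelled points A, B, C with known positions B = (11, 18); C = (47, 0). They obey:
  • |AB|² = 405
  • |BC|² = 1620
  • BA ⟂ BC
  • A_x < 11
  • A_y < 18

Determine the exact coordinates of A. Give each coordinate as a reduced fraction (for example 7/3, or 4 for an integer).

1. A_x = 2  [[BA ⟂ BC ⇒ 36x-18y-72=0] ∩ [|A−(11, 18)|²=405]]
2. A_y = 0  [[BA ⟂ BC ⇒ 36x-18y-72=0] ∩ [|A−(11, 18)|²=405]]
   so A = (2, 0)

A = (2, 0)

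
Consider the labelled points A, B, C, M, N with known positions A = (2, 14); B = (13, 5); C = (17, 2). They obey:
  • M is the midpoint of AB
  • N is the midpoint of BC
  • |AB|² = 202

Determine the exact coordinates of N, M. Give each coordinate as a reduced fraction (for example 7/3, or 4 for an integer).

1. M_x = 15/2  [2·M = A+B = (2, 14)+(13, 5)]
2. M_y = 19/2  [2·M = A+B = (2, 14)+(13, 5)]
   so M = (15/2, 19/2)
3. N_x = 15  [2·N = B+C = (13, 5)+(17, 2)]
4. N_y = 7/2  [2·N = B+C = (13, 5)+(17, 2)]
   so N = (15, 7/2)

N = (15, 7/2)
M = (15/2, 19/2)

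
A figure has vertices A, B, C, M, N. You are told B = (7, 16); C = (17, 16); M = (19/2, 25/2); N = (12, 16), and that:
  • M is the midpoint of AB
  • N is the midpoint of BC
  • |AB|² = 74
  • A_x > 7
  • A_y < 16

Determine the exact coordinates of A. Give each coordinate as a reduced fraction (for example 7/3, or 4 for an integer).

1. A_x = 12  [A = 2·M−B = 2·(19/2, 25/2)−(7, 16)]
2. A_y = 9  [A = 2·M−B = 2·(19/2, 25/2)−(7, 16)]
   so A = (12, 9)

A = (12, 9)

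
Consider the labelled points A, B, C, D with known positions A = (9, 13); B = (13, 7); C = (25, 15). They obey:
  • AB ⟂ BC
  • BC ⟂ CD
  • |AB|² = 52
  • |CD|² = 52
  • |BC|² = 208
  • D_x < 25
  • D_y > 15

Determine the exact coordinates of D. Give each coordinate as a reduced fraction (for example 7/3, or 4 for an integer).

D = (21, 21)

1. D_x = 21  [[BC ⟂ CD ⇒ 12x+8y-420=0] ∩ [|D−(25, 15)|²=52]]
2. D_y = 21  [[BC ⟂ CD ⇒ 12x+8y-420=0] ∩ [|D−(25, 15)|²=52]]
   so D = (21, 21)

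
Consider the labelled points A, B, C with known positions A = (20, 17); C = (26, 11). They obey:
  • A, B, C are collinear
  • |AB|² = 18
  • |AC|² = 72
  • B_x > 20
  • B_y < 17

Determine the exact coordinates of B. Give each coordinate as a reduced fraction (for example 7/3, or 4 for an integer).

B = (23, 14)

1. B_x = 23  [[A, B, C are collinear ⇒ -6x-6y+222=0] ∩ [|B−(20, 17)|²=18]]
2. B_y = 14  [[A, B, C are collinear ⇒ -6x-6y+222=0] ∩ [|B−(20, 17)|²=18]]
   so B = (23, 14)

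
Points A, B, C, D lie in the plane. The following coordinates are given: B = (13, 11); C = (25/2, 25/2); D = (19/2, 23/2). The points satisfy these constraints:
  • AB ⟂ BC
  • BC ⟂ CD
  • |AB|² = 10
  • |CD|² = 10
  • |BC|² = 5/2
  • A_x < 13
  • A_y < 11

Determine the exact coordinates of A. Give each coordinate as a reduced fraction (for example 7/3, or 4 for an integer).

A = (10, 10)

1. A_x = 10  [[AB ⟂ BC ⇒ 1/2x-3/2y+10=0] ∩ [|A−(13, 11)|²=10]]
2. A_y = 10  [[AB ⟂ BC ⇒ 1/2x-3/2y+10=0] ∩ [|A−(13, 11)|²=10]]
   so A = (10, 10)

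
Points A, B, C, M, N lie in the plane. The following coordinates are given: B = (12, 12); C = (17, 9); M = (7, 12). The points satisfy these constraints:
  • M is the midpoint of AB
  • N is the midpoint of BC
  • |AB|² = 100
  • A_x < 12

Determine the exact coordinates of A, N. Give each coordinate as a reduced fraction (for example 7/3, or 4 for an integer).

1. A_x = 2  [A = 2·M−B = 2·(7, 12)−(12, 12)]
2. A_y = 12  [A = 2·M−B = 2·(7, 12)−(12, 12)]
   so A = (2, 12)
3. N_x = 29/2  [2·N = B+C = (12, 12)+(17, 9)]
4. N_y = 21/2  [2·N = B+C = (12, 12)+(17, 9)]
   so N = (29/2, 21/2)

A = (2, 12)
N = (29/2, 21/2)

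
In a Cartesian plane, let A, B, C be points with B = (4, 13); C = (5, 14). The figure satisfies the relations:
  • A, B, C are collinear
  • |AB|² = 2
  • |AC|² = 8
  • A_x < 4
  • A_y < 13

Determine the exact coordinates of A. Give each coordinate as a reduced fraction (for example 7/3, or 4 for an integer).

1. A_x = 3  [[A, B, C are collinear ⇒ -1x+1y-9=0] ∩ [|A−(4, 13)|²=2]]
2. A_y = 12  [[A, B, C are collinear ⇒ -1x+1y-9=0] ∩ [|A−(4, 13)|²=2]]
   so A = (3, 12)

A = (3, 12)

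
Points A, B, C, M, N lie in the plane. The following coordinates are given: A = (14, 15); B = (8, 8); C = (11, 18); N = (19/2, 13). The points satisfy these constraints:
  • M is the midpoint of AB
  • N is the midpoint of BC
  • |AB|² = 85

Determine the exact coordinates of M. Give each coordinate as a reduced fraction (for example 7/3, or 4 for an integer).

1. M_x = 11  [2·M = A+B = (14, 15)+(8, 8)]
2. M_y = 23/2  [2·M = A+B = (14, 15)+(8, 8)]
   so M = (11, 23/2)

M = (11, 23/2)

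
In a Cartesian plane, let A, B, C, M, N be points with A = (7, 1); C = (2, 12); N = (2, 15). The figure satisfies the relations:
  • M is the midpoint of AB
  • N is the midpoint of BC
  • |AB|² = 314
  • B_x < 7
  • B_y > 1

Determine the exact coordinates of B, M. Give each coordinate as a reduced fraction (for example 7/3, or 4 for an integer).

B = (2, 18)
M = (9/2, 19/2)

1. B_x = 2  [B = 2·N−C = 2·(2, 15)−(2, 12)]
2. B_y = 18  [B = 2·N−C = 2·(2, 15)−(2, 12)]
   so B = (2, 18)
3. M_x = 9/2  [2·M = A+B = (7, 1)+(2, 18)]
4. M_y = 19/2  [2·M = A+B = (7, 1)+(2, 18)]
   so M = (9/2, 19/2)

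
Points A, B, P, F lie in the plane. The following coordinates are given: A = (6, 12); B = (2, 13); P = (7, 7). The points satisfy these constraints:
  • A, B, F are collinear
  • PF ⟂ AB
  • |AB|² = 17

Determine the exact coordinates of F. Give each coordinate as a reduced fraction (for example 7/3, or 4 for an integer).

1. F_x = 138/17  [[A, B, F are collinear ⇒ -1x-4y+54=0] ∩ [PF ⟂ AB ⇒ -4x+1y+21=0]]
2. F_y = 195/17  [[A, B, F are collinear ⇒ -1x-4y+54=0] ∩ [PF ⟂ AB ⇒ -4x+1y+21=0]]
   so F = (138/17, 195/17)

F = (138/17, 195/17)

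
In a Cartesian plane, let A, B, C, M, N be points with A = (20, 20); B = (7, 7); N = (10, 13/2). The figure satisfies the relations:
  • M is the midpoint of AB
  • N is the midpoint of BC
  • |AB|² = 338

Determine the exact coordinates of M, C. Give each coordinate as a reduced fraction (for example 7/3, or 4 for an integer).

M = (27/2, 27/2)
C = (13, 6)

1. M_x = 27/2  [2·M = A+B = (20, 20)+(7, 7)]
2. M_y = 27/2  [2·M = A+B = (20, 20)+(7, 7)]
   so M = (27/2, 27/2)
3. C_x = 13  [C = 2·N−B = 2·(10, 13/2)−(7, 7)]
4. C_y = 6  [C = 2·N−B = 2·(10, 13/2)−(7, 7)]
   so C = (13, 6)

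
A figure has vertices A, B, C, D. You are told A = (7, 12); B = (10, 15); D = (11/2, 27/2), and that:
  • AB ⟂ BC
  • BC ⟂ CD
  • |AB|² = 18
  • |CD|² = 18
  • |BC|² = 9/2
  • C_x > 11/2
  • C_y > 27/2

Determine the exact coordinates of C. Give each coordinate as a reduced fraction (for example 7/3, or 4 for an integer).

1. C_x = 17/2  [[AB ⟂ BC ⇒ 3x+3y-75=0] ∩ [|C−(11/2, 27/2)|²=18]]
2. C_y = 33/2  [[AB ⟂ BC ⇒ 3x+3y-75=0] ∩ [|C−(11/2, 27/2)|²=18]]
   so C = (17/2, 33/2)

C = (17/2, 33/2)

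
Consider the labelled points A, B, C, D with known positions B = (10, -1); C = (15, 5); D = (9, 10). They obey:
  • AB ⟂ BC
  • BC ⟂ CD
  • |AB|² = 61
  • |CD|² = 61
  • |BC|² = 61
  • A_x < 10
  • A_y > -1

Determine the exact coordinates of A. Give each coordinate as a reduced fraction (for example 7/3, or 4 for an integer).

A = (4, 4)

1. A_x = 4  [[AB ⟂ BC ⇒ -5x-6y+44=0] ∩ [|A−(10, -1)|²=61]]
2. A_y = 4  [[AB ⟂ BC ⇒ -5x-6y+44=0] ∩ [|A−(10, -1)|²=61]]
   so A = (4, 4)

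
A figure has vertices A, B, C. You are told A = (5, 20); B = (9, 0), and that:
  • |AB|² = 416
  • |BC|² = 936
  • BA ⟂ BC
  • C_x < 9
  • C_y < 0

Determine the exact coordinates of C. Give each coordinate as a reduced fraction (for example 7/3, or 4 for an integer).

C = (-21, -6)

1. C_x = -21  [[BA ⟂ BC ⇒ -4x+20y+36=0] ∩ [|C−(9, 0)|²=936]]
2. C_y = -6  [[BA ⟂ BC ⇒ -4x+20y+36=0] ∩ [|C−(9, 0)|²=936]]
   so C = (-21, -6)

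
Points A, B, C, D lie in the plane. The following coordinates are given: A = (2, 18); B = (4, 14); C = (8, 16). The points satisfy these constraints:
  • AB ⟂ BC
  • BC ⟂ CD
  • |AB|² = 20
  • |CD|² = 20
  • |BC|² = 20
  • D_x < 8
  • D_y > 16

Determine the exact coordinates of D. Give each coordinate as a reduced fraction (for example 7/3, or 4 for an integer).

1. D_x = 6  [[BC ⟂ CD ⇒ 4x+2y-64=0] ∩ [|D−(8, 16)|²=20]]
2. D_y = 20  [[BC ⟂ CD ⇒ 4x+2y-64=0] ∩ [|D−(8, 16)|²=20]]
   so D = (6, 20)

D = (6, 20)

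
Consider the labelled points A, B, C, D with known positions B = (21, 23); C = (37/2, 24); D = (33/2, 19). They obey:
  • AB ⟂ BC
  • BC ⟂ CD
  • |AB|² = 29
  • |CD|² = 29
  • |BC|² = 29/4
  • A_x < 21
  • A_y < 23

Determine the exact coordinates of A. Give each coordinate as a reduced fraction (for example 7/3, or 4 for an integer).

A = (19, 18)

1. A_x = 19  [[AB ⟂ BC ⇒ 5/2x-1y-59/2=0] ∩ [|A−(21, 23)|²=29]]
2. A_y = 18  [[AB ⟂ BC ⇒ 5/2x-1y-59/2=0] ∩ [|A−(21, 23)|²=29]]
   so A = (19, 18)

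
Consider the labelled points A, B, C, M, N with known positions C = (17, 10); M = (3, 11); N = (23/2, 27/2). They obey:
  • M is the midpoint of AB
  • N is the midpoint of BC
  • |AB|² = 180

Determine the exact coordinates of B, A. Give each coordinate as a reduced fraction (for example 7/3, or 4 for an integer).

B = (6, 17)
A = (0, 5)

1. B_x = 6  [B = 2·N−C = 2·(23/2, 27/2)−(17, 10)]
2. B_y = 17  [B = 2·N−C = 2·(23/2, 27/2)−(17, 10)]
   so B = (6, 17)
3. A_x = 0  [A = 2·M−B = 2·(3, 11)−(6, 17)]
4. A_y = 5  [A = 2·M−B = 2·(3, 11)−(6, 17)]
   so A = (0, 5)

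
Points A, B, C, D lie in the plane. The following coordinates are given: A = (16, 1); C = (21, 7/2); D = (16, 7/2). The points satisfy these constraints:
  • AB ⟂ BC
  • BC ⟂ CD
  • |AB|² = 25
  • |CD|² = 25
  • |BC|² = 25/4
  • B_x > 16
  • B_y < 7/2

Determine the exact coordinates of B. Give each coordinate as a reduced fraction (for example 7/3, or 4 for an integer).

1. B_x = 21  [[BC ⟂ CD ⇒ 5x-105=0] ∩ [|B−(16, 1)|²=25]]
2. B_y = 1  [[BC ⟂ CD ⇒ 5x-105=0] ∩ [|B−(16, 1)|²=25]]
   so B = (21, 1)

B = (21, 1)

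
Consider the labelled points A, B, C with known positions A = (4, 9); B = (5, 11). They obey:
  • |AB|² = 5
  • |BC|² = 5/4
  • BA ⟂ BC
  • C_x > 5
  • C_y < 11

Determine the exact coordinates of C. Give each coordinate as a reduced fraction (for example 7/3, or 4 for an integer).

C = (6, 21/2)

1. C_x = 6  [[BA ⟂ BC ⇒ -1x-2y+27=0] ∩ [|C−(5, 11)|²=5/4]]
2. C_y = 21/2  [[BA ⟂ BC ⇒ -1x-2y+27=0] ∩ [|C−(5, 11)|²=5/4]]
   so C = (6, 21/2)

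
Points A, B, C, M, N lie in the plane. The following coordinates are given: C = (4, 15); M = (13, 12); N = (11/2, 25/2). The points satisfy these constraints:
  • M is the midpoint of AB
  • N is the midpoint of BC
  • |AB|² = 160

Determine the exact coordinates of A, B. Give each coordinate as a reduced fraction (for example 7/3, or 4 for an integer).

1. B_x = 7  [B = 2·N−C = 2·(11/2, 25/2)−(4, 15)]
2. B_y = 10  [B = 2·N−C = 2·(11/2, 25/2)−(4, 15)]
   so B = (7, 10)
3. A_x = 19  [A = 2·M−B = 2·(13, 12)−(7, 10)]
4. A_y = 14  [A = 2·M−B = 2·(13, 12)−(7, 10)]
   so A = (19, 14)

A = (19, 14)
B = (7, 10)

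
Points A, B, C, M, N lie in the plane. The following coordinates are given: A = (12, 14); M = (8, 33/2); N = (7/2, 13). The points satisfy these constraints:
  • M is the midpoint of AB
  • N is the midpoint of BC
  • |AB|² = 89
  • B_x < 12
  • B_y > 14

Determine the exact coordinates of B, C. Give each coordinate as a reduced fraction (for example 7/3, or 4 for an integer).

1. B_x = 4  [B = 2·M−A = 2·(8, 33/2)−(12, 14)]
2. B_y = 19  [B = 2·M−A = 2·(8, 33/2)−(12, 14)]
   so B = (4, 19)
3. C_x = 3  [C = 2·N−B = 2·(7/2, 13)−(4, 19)]
4. C_y = 7  [C = 2·N−B = 2·(7/2, 13)−(4, 19)]
   so C = (3, 7)

B = (4, 19)
C = (3, 7)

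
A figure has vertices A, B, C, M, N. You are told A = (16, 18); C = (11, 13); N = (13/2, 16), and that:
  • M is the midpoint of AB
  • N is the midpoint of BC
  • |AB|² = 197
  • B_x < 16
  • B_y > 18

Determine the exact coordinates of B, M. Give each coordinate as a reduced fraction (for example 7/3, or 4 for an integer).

1. B_x = 2  [B = 2·N−C = 2·(13/2, 16)−(11, 13)]
2. B_y = 19  [B = 2·N−C = 2·(13/2, 16)−(11, 13)]
   so B = (2, 19)
3. M_x = 9  [2·M = A+B = (16, 18)+(2, 19)]
4. M_y = 37/2  [2·M = A+B = (16, 18)+(2, 19)]
   so M = (9, 37/2)

B = (2, 19)
M = (9, 37/2)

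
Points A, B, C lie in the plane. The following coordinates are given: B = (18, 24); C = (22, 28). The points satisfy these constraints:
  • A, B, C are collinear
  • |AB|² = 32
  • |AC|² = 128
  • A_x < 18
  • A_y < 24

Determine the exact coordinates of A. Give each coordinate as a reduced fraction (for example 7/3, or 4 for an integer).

A = (14, 20)

1. A_x = 14  [[A, B, C are collinear ⇒ -4x+4y-24=0] ∩ [|A−(18, 24)|²=32]]
2. A_y = 20  [[A, B, C are collinear ⇒ -4x+4y-24=0] ∩ [|A−(18, 24)|²=32]]
   so A = (14, 20)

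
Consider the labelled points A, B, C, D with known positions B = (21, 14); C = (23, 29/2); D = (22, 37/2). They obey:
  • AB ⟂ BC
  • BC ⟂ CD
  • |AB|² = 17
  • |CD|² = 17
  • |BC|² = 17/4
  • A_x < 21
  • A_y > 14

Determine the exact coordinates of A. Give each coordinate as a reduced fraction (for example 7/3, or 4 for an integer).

1. A_x = 20  [[AB ⟂ BC ⇒ -2x-1/2y+49=0] ∩ [|A−(21, 14)|²=17]]
2. A_y = 18  [[AB ⟂ BC ⇒ -2x-1/2y+49=0] ∩ [|A−(21, 14)|²=17]]
   so A = (20, 18)

A = (20, 18)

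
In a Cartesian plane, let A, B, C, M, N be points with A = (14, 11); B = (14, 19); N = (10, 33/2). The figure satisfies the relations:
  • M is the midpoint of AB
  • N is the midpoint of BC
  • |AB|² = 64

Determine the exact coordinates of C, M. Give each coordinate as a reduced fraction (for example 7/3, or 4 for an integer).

C = (6, 14)
M = (14, 15)

1. M_x = 14  [2·M = A+B = (14, 11)+(14, 19)]
2. M_y = 15  [2·M = A+B = (14, 11)+(14, 19)]
   so M = (14, 15)
3. C_x = 6  [C = 2·N−B = 2·(10, 33/2)−(14, 19)]
4. C_y = 14  [C = 2·N−B = 2·(10, 33/2)−(14, 19)]
   so C = (6, 14)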